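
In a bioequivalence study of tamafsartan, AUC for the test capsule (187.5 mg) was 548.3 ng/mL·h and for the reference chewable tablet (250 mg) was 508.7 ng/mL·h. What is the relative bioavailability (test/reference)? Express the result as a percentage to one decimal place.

F_rel = 143.7%

F_rel = (AUC_test/D_test) / (AUC_ref/D_ref)
      = (548.3/187.5) / (508.7/250)
      = 2.92427 / 2.0348 = 1.4371 = 143.71%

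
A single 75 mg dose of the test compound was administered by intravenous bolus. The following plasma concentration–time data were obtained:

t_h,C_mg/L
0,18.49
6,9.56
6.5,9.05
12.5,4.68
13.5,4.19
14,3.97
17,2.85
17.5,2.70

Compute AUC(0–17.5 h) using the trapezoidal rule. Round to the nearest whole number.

AUC = 148 mg/L·h

Trapezoidal AUC_0→17.5:
  [0→6]: (18.49+9.56)/2 × 6 = 84.15
  [6→6.5]: (9.56+9.05)/2 × 0.5 = 4.6525
  [6.5→12.5]: (9.05+4.68)/2 × 6 = 41.19
  [12.5→13.5]: (4.68+4.19)/2 × 1 = 4.435
  [13.5→14]: (4.19+3.97)/2 × 0.5 = 2.04
  [14→17]: (3.97+2.85)/2 × 3 = 10.23
  [17→17.5]: (2.85+2.70)/2 × 0.5 = 1.3875
  Sum = 148.085 mg/L·h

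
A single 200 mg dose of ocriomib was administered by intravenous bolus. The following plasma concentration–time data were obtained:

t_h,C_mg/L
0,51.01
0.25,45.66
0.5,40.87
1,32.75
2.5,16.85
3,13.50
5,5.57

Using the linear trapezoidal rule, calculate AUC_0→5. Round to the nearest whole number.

AUC = 105 mg/L·h

Trapezoidal AUC_0→5:
  [0→0.25]: (51.01+45.66)/2 × 0.25 = 12.08375
  [0.25→0.5]: (45.66+40.87)/2 × 0.25 = 10.81625
  [0.5→1]: (40.87+32.75)/2 × 0.5 = 18.405
  [1→2.5]: (32.75+16.85)/2 × 1.5 = 37.2
  [2.5→3]: (16.85+13.50)/2 × 0.5 = 7.5875
  [3→5]: (13.50+5.57)/2 × 2 = 19.07
  Sum = 105.1625 mg/L·h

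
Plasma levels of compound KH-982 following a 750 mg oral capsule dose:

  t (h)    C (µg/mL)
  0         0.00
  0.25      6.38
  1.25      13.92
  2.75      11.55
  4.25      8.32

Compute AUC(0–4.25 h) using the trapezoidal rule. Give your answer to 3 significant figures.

AUC = 45.0 µg/mL·h

Trapezoidal AUC_0→4.25:
  [0→0.25]: (0.00+6.38)/2 × 0.25 = 0.7975
  [0.25→1.25]: (6.38+13.92)/2 × 1 = 10.15
  [1.25→2.75]: (13.92+11.55)/2 × 1.5 = 19.1025
  [2.75→4.25]: (11.55+8.32)/2 × 1.5 = 14.9025
  Sum = 44.9525 µg/mL·h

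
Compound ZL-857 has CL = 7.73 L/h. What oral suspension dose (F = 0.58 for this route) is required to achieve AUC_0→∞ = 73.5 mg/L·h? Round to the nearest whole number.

Dose = 980 mg

Dose = CL × AUC_0→∞ / F
     = 7.73 × 73.5 / 0.58 = 979.578 mg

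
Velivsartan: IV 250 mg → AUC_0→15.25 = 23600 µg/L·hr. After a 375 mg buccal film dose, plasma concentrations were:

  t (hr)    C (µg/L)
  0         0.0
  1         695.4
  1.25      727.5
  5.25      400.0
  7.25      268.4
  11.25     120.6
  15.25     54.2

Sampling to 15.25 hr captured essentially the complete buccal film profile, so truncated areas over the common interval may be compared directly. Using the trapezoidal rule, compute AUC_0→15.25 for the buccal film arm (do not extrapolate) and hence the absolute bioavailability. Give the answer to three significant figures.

F = 0.129

Trapezoidal AUC_0→15.25 (buccal film):
  [0→1]: (0.0+695.4)/2 × 1 = 347.7
  [1→1.25]: (695.4+727.5)/2 × 0.25 = 177.8625
  [1.25→5.25]: (727.5+400.0)/2 × 4 = 2255.0
  [5.25→7.25]: (400.0+268.4)/2 × 2 = 668.4
  [7.25→11.25]: (268.4+120.6)/2 × 4 = 778.0
  [11.25→15.25]: (120.6+54.2)/2 × 4 = 349.6
  Sum = 4576.5625 µg/L·hr
F = (AUC_ev/D_ev)/(AUC_iv/D_iv) = (4576.5625/375)/(23600/250) = 12.2042/94.4 = 0.1293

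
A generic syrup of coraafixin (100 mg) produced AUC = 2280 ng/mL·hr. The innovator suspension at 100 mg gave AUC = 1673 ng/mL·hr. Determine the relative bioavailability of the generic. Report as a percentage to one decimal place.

F_rel = (AUC_test/D_test) / (AUC_ref/D_ref)
      = (2280/100) / (1673/100)
      = 22.8 / 16.73 = 1.3628 = 136.28%

F_rel = 136.3%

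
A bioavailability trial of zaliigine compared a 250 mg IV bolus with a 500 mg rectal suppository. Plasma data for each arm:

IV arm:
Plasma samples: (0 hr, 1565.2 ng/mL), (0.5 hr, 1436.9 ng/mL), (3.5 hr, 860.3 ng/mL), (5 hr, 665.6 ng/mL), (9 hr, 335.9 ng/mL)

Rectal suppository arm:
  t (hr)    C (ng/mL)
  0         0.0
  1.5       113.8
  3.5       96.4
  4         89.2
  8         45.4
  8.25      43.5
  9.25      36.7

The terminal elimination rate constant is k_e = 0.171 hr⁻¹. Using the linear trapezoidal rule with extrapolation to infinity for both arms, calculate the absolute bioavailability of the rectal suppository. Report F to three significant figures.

F = 0.0471

Trapezoidal AUC_0→9 (IV):
  [0→0.5]: (1565.2+1436.9)/2 × 0.5 = 750.525
  [0.5→3.5]: (1436.9+860.3)/2 × 3 = 3445.8
  [3.5→5]: (860.3+665.6)/2 × 1.5 = 1144.425
  [5→9]: (665.6+335.9)/2 × 4 = 2003.0
  Sum = 7343.75 ng/mL·hr
IV tail: 335.9/0.171 = 1964.327; AUC_iv,0→∞ = 7343.75 + 1964.327 = 9308.077 ng/mL·hr
Trapezoidal AUC_0→9.25 (rectal suppository):
  [0→1.5]: (0.0+113.8)/2 × 1.5 = 85.35
  [1.5→3.5]: (113.8+96.4)/2 × 2 = 210.2
  [3.5→4]: (96.4+89.2)/2 × 0.5 = 46.4
  [4→8]: (89.2+45.4)/2 × 4 = 269.2
  [8→8.25]: (45.4+43.5)/2 × 0.25 = 11.1125
  [8.25→9.25]: (43.5+36.7)/2 × 1 = 40.1
  Sum = 662.3625 ng/mL·hr
rectal suppository tail: 36.7/0.171 = 214.620; AUC_ev,0→∞ = 662.3625 + 214.620 = 876.9825 ng/mL·hr
F = (AUC_ev/D_ev)/(AUC_iv/D_iv) = (876.9825/500)/(9308.077/250) = 1.753965/37.232308 = 0.0471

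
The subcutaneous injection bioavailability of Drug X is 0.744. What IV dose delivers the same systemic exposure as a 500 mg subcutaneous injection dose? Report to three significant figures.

D_iv = 372 mg

Systemic exposure from an extravascular dose = F × D_ev, so the equivalent IV dose is F × D_ev.
D_iv = F × D_ev = 0.744 × 500 = 372 mg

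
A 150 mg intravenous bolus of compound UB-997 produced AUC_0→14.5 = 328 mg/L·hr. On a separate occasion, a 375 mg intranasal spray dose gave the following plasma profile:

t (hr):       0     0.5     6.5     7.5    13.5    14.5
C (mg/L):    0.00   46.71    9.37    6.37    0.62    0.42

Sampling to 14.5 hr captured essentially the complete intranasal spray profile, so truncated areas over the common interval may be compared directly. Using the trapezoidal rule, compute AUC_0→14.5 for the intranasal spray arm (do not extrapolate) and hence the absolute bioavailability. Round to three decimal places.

F = 0.255

Trapezoidal AUC_0→14.5 (intranasal spray):
  [0→0.5]: (0.00+46.71)/2 × 0.5 = 11.6775
  [0.5→6.5]: (46.71+9.37)/2 × 6 = 168.24
  [6.5→7.5]: (9.37+6.37)/2 × 1 = 7.87
  [7.5→13.5]: (6.37+0.62)/2 × 6 = 20.97
  [13.5→14.5]: (0.62+0.42)/2 × 1 = 0.52
  Sum = 209.2775 mg/L·hr
F = (AUC_ev/D_ev)/(AUC_iv/D_iv) = (209.2775/375)/(328/150) = 0.558073/2.18667 = 0.2552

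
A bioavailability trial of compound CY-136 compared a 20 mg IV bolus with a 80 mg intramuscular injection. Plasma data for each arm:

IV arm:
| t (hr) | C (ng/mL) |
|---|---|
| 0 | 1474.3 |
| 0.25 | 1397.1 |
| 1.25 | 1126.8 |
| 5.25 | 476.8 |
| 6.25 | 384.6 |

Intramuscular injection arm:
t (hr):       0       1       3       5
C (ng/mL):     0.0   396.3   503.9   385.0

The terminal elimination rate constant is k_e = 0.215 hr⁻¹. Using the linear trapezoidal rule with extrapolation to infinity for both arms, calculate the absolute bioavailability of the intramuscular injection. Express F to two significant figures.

Trapezoidal AUC_0→6.25 (IV):
  [0→0.25]: (1474.3+1397.1)/2 × 0.25 = 358.925
  [0.25→1.25]: (1397.1+1126.8)/2 × 1 = 1261.95
  [1.25→5.25]: (1126.8+476.8)/2 × 4 = 3207.2
  [5.25→6.25]: (476.8+384.6)/2 × 1 = 430.7
  Sum = 5258.775 ng/mL·hr
IV tail: 384.6/0.215 = 1788.837; AUC_iv,0→∞ = 5258.775 + 1788.837 = 7047.612 ng/mL·hr
Trapezoidal AUC_0→5 (intramuscular injection):
  [0→1]: (0.0+396.3)/2 × 1 = 198.15
  [1→3]: (396.3+503.9)/2 × 2 = 900.2
  [3→5]: (503.9+385.0)/2 × 2 = 888.9
  Sum = 1987.25 ng/mL·hr
intramuscular injection tail: 385.0/0.215 = 1790.698; AUC_ev,0→∞ = 1987.25 + 1790.698 = 3777.948 ng/mL·hr
F = (AUC_ev/D_ev)/(AUC_iv/D_iv) = (3777.948/80)/(7047.612/20) = 47.22435/352.3806 = 0.1340

F = 0.13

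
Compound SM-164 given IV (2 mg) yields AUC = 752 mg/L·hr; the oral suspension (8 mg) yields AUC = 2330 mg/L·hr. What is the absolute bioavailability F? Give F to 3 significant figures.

F = 0.775

F = (AUC_ev / D_ev) / (AUC_iv / D_iv)
  = (2330/8) / (752/2)
  = 291.25 / 376 = 0.7746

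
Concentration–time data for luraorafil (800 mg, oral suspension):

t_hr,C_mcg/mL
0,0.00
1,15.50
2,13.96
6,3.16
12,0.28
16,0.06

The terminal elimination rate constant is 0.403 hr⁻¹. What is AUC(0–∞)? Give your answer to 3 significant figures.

Trapezoidal AUC_0→16:
  [0→1]: (0.00+15.50)/2 × 1 = 7.75
  [1→2]: (15.50+13.96)/2 × 1 = 14.73
  [2→6]: (13.96+3.16)/2 × 4 = 34.24
  [6→12]: (3.16+0.28)/2 × 6 = 10.32
  [12→16]: (0.28+0.06)/2 × 4 = 0.68
  Sum = 67.72 mcg/mL·hr
Extrapolated tail: C_last / k_e = 0.06 / 0.403 = 0.149
AUC_0→∞ = 67.72 + 0.149 = 67.869 mcg/mL·hr

AUC = 67.9 mcg/mL·hr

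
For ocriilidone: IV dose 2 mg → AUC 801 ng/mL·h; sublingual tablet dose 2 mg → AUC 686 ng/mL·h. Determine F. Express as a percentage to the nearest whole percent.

F = (AUC_ev / D_ev) / (AUC_iv / D_iv)
  = (686/2) / (801/2)
  = 343 / 400.5 = 0.8564
  = 85.64%

F = 86%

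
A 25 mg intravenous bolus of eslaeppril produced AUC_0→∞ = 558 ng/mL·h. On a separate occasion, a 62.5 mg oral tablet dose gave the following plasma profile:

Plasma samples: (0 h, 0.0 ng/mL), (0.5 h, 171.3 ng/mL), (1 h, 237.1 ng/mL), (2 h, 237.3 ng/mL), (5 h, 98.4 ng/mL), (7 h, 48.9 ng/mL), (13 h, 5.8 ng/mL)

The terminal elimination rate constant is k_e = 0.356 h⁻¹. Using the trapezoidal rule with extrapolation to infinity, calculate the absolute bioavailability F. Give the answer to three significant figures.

F = 0.870

Trapezoidal AUC_0→13 (oral tablet):
  [0→0.5]: (0.0+171.3)/2 × 0.5 = 42.825
  [0.5→1]: (171.3+237.1)/2 × 0.5 = 102.1
  [1→2]: (237.1+237.3)/2 × 1 = 237.2
  [2→5]: (237.3+98.4)/2 × 3 = 503.55
  [5→7]: (98.4+48.9)/2 × 2 = 147.3
  [7→13]: (48.9+5.8)/2 × 6 = 164.1
  Sum = 1197.075 ng/mL·h
Tail: C_last/k_e = 5.8/0.356 = 16.292
AUC_0→∞ (oral tablet) = 1197.075 + 16.292 = 1213.367 ng/mL·h
F = (AUC_ev/D_ev)/(AUC_iv/D_iv) = (1213.367/62.5)/(558/25) = 19.413872/22.32 = 0.8698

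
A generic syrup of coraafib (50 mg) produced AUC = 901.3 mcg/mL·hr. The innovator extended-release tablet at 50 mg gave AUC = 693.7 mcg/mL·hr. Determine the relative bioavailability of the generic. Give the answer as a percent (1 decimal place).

F_rel = (AUC_test/D_test) / (AUC_ref/D_ref)
      = (901.3/50) / (693.7/50)
      = 18.026 / 13.874 = 1.2993 = 129.93%

F_rel = 129.9%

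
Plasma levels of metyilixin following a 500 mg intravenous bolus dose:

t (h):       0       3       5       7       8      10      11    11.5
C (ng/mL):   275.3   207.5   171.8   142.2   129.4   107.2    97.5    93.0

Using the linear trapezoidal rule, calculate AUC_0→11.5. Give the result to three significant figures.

Trapezoidal AUC_0→11.5:
  [0→3]: (275.3+207.5)/2 × 3 = 724.2
  [3→5]: (207.5+171.8)/2 × 2 = 379.3
  [5→7]: (171.8+142.2)/2 × 2 = 314.0
  [7→8]: (142.2+129.4)/2 × 1 = 135.8
  [8→10]: (129.4+107.2)/2 × 2 = 236.6
  [10→11]: (107.2+97.5)/2 × 1 = 102.35
  [11→11.5]: (97.5+93.0)/2 × 0.5 = 47.625
  Sum = 1939.875 ng/mL·h

AUC = 1940 ng/mL·h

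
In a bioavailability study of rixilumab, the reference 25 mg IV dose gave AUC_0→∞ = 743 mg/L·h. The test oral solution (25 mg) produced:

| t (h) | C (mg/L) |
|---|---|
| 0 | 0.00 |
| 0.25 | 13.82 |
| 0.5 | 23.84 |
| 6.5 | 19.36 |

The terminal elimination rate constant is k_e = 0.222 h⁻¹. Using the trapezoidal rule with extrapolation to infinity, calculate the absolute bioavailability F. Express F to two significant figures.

F = 0.30

Trapezoidal AUC_0→6.5 (oral solution):
  [0→0.25]: (0.00+13.82)/2 × 0.25 = 1.7275
  [0.25→0.5]: (13.82+23.84)/2 × 0.25 = 4.7075
  [0.5→6.5]: (23.84+19.36)/2 × 6 = 129.6
  Sum = 136.035 mg/L·h
Tail: C_last/k_e = 19.36/0.222 = 87.207
AUC_0→∞ (oral solution) = 136.035 + 87.207 = 223.242 mg/L·h
F = (AUC_ev/D_ev)/(AUC_iv/D_iv) = (223.242/25)/(743/25) = 8.92968/29.72 = 0.3005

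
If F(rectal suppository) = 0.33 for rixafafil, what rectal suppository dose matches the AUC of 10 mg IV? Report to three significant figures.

D_rectal = 30.3 mg

For equal systemic exposure: F × D_ev = D_iv
D_ev = D_iv / F = 10 / 0.33 = 30.303 mg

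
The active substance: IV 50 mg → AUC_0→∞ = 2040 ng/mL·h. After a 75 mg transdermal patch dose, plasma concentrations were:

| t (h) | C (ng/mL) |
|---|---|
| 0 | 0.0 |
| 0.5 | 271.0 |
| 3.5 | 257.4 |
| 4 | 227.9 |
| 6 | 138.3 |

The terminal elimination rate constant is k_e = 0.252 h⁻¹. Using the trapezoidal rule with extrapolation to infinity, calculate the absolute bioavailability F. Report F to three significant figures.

F = 0.620

Trapezoidal AUC_0→6 (transdermal patch):
  [0→0.5]: (0.0+271.0)/2 × 0.5 = 67.75
  [0.5→3.5]: (271.0+257.4)/2 × 3 = 792.6
  [3.5→4]: (257.4+227.9)/2 × 0.5 = 121.325
  [4→6]: (227.9+138.3)/2 × 2 = 366.2
  Sum = 1347.875 ng/mL·h
Tail: C_last/k_e = 138.3/0.252 = 548.810
AUC_0→∞ (transdermal patch) = 1347.875 + 548.810 = 1896.685 ng/mL·h
F = (AUC_ev/D_ev)/(AUC_iv/D_iv) = (1896.685/75)/(2040/50) = 25.2891/40.8 = 0.6198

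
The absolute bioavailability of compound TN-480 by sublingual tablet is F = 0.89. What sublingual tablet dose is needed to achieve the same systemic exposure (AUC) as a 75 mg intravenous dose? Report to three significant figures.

D_sublingual = 84.3 mg

For equal systemic exposure: F × D_ev = D_iv
D_ev = D_iv / F = 75 / 0.89 = 84.2697 mg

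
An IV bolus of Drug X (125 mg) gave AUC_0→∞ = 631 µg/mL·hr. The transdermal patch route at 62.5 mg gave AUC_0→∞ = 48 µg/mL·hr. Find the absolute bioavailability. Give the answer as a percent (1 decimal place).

F = 15.2%

F = (AUC_ev / D_ev) / (AUC_iv / D_iv)
  = (48/62.5) / (631/125)
  = 0.768 / 5.048 = 0.1521
  = 15.21%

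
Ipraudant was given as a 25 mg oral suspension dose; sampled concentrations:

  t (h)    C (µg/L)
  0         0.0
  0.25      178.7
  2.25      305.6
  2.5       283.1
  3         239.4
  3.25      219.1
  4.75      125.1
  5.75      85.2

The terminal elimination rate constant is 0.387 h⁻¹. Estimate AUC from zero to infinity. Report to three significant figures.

AUC = 1350 µg/L·h

Trapezoidal AUC_0→5.75:
  [0→0.25]: (0.0+178.7)/2 × 0.25 = 22.3375
  [0.25→2.25]: (178.7+305.6)/2 × 2 = 484.3
  [2.25→2.5]: (305.6+283.1)/2 × 0.25 = 73.5875
  [2.5→3]: (283.1+239.4)/2 × 0.5 = 130.625
  [3→3.25]: (239.4+219.1)/2 × 0.25 = 57.3125
  [3.25→4.75]: (219.1+125.1)/2 × 1.5 = 258.15
  [4.75→5.75]: (125.1+85.2)/2 × 1 = 105.15
  Sum = 1131.4625 µg/L·h
Extrapolated tail: C_last / k_e = 85.2 / 0.387 = 220.155
AUC_0→∞ = 1131.4625 + 220.155 = 1351.6175 µg/L·h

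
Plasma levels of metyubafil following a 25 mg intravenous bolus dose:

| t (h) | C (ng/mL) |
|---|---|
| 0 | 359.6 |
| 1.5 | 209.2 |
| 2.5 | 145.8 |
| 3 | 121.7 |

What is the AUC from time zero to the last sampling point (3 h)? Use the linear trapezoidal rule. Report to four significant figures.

Trapezoidal AUC_0→3:
  [0→1.5]: (359.6+209.2)/2 × 1.5 = 426.6
  [1.5→2.5]: (209.2+145.8)/2 × 1 = 177.5
  [2.5→3]: (145.8+121.7)/2 × 0.5 = 66.875
  Sum = 670.975 ng/mL·h

AUC = 671.0 ng/mL·h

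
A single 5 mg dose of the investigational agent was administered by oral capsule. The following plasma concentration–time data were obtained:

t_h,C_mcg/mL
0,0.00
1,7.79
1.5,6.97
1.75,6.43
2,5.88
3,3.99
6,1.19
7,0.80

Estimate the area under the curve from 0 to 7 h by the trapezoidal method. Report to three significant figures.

Trapezoidal AUC_0→7:
  [0→1]: (0.00+7.79)/2 × 1 = 3.895
  [1→1.5]: (7.79+6.97)/2 × 0.5 = 3.69
  [1.5→1.75]: (6.97+6.43)/2 × 0.25 = 1.675
  [1.75→2]: (6.43+5.88)/2 × 0.25 = 1.53875
  [2→3]: (5.88+3.99)/2 × 1 = 4.935
  [3→6]: (3.99+1.19)/2 × 3 = 7.77
  [6→7]: (1.19+0.80)/2 × 1 = 0.995
  Sum = 24.49875 mcg/mL·h

AUC = 24.5 mcg/mL·h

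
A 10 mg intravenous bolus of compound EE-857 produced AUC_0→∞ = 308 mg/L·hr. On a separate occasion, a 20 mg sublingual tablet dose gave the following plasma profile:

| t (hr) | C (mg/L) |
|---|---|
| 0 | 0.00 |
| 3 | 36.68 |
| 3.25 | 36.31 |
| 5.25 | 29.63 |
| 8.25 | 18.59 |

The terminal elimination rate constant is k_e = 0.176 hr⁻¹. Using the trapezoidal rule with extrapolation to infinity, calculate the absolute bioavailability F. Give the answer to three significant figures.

F = 0.500

Trapezoidal AUC_0→8.25 (sublingual tablet):
  [0→3]: (0.00+36.68)/2 × 3 = 55.02
  [3→3.25]: (36.68+36.31)/2 × 0.25 = 9.12375
  [3.25→5.25]: (36.31+29.63)/2 × 2 = 65.94
  [5.25→8.25]: (29.63+18.59)/2 × 3 = 72.33
  Sum = 202.41375 mg/L·hr
Tail: C_last/k_e = 18.59/0.176 = 105.625
AUC_0→∞ (sublingual tablet) = 202.41375 + 105.625 = 308.03875 mg/L·hr
F = (AUC_ev/D_ev)/(AUC_iv/D_iv) = (308.03875/20)/(308/10) = 15.4019/30.8 = 0.5001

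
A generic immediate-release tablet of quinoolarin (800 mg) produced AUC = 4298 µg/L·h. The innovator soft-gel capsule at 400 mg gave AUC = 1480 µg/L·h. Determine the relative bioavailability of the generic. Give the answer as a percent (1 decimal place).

F_rel = (AUC_test/D_test) / (AUC_ref/D_ref)
      = (4298/800) / (1480/400)
      = 5.3725 / 3.7 = 1.4520 = 145.20%

F_rel = 145.2%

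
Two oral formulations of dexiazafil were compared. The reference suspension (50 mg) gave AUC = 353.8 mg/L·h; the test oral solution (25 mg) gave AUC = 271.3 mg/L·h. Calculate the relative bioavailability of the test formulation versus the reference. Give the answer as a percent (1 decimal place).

F_rel = 153.4%

F_rel = (AUC_test/D_test) / (AUC_ref/D_ref)
      = (271.3/25) / (353.8/50)
      = 10.852 / 7.076 = 1.5336 = 153.36%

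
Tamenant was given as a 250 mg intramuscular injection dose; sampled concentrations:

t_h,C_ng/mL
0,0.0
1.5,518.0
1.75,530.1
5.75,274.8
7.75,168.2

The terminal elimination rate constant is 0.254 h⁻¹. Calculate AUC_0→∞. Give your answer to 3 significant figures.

AUC = 3230 ng/mL·h

Trapezoidal AUC_0→7.75:
  [0→1.5]: (0.0+518.0)/2 × 1.5 = 388.5
  [1.5→1.75]: (518.0+530.1)/2 × 0.25 = 131.0125
  [1.75→5.75]: (530.1+274.8)/2 × 4 = 1609.8
  [5.75→7.75]: (274.8+168.2)/2 × 2 = 443.0
  Sum = 2572.3125 ng/mL·h
Extrapolated tail: C_last / k_e = 168.2 / 0.254 = 662.205
AUC_0→∞ = 2572.3125 + 662.205 = 3234.5175 ng/mL·h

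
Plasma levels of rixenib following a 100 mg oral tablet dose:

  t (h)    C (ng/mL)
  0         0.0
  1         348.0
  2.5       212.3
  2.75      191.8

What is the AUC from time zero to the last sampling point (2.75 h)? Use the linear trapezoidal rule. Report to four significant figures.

Trapezoidal AUC_0→2.75:
  [0→1]: (0.0+348.0)/2 × 1 = 174.0
  [1→2.5]: (348.0+212.3)/2 × 1.5 = 420.225
  [2.5→2.75]: (212.3+191.8)/2 × 0.25 = 50.5125
  Sum = 644.7375 ng/mL·h

AUC = 644.7 ng/mL·h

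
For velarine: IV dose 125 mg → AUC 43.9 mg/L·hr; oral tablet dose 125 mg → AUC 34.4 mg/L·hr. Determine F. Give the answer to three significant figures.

F = 0.784

F = (AUC_ev / D_ev) / (AUC_iv / D_iv)
  = (34.4/125) / (43.9/125)
  = 0.2752 / 0.3512 = 0.7836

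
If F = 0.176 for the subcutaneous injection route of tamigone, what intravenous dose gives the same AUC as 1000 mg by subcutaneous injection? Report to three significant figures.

D_iv = 176 mg

Systemic exposure from an extravascular dose = F × D_ev, so the equivalent IV dose is F × D_ev.
D_iv = F × D_ev = 0.176 × 1000 = 176 mg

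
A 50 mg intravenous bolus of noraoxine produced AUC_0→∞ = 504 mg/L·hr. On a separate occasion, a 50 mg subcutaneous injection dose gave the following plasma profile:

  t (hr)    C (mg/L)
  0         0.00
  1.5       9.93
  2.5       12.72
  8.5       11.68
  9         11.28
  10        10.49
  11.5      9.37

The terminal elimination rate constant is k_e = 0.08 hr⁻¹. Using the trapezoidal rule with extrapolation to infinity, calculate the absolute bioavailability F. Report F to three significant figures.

Trapezoidal AUC_0→11.5 (subcutaneous injection):
  [0→1.5]: (0.00+9.93)/2 × 1.5 = 7.4475
  [1.5→2.5]: (9.93+12.72)/2 × 1 = 11.325
  [2.5→8.5]: (12.72+11.68)/2 × 6 = 73.2
  [8.5→9]: (11.68+11.28)/2 × 0.5 = 5.74
  [9→10]: (11.28+10.49)/2 × 1 = 10.885
  [10→11.5]: (10.49+9.37)/2 × 1.5 = 14.895
  Sum = 123.4925 mg/L·hr
Tail: C_last/k_e = 9.37/0.08 = 117.125
AUC_0→∞ (subcutaneous injection) = 123.4925 + 117.125 = 240.6175 mg/L·hr
F = (AUC_ev/D_ev)/(AUC_iv/D_iv) = (240.6175/50)/(504/50) = 4.81235/10.08 = 0.4774

F = 0.477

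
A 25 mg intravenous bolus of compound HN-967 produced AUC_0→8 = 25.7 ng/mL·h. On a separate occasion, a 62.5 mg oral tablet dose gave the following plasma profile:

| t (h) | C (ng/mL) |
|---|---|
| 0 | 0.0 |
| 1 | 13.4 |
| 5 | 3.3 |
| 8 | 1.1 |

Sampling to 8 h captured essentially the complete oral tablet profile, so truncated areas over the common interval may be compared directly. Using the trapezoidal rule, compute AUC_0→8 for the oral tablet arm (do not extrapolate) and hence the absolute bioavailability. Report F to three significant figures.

Trapezoidal AUC_0→8 (oral tablet):
  [0→1]: (0.0+13.4)/2 × 1 = 6.7
  [1→5]: (13.4+3.3)/2 × 4 = 33.4
  [5→8]: (3.3+1.1)/2 × 3 = 6.6
  Sum = 46.7 ng/mL·h
F = (AUC_ev/D_ev)/(AUC_iv/D_iv) = (46.7/62.5)/(25.7/25) = 0.7472/1.028 = 0.7268

F = 0.727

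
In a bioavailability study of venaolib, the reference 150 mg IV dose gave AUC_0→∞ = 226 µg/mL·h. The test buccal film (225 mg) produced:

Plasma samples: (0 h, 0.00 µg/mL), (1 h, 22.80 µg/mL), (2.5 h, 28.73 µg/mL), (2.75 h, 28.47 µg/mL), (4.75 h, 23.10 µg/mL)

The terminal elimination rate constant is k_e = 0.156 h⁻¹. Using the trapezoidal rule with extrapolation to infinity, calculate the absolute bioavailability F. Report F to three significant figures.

F = 0.758

Trapezoidal AUC_0→4.75 (buccal film):
  [0→1]: (0.00+22.80)/2 × 1 = 11.4
  [1→2.5]: (22.80+28.73)/2 × 1.5 = 38.6475
  [2.5→2.75]: (28.73+28.47)/2 × 0.25 = 7.15
  [2.75→4.75]: (28.47+23.10)/2 × 2 = 51.57
  Sum = 108.7675 µg/mL·h
Tail: C_last/k_e = 23.10/0.156 = 148.077
AUC_0→∞ (buccal film) = 108.7675 + 148.077 = 256.8445 µg/mL·h
F = (AUC_ev/D_ev)/(AUC_iv/D_iv) = (256.8445/225)/(226/150) = 1.14153/1.50667 = 0.7577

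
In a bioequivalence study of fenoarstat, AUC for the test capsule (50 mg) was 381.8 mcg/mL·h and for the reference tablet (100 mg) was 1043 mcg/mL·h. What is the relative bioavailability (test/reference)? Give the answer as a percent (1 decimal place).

F_rel = 73.2%

F_rel = (AUC_test/D_test) / (AUC_ref/D_ref)
      = (381.8/50) / (1043/100)
      = 7.636 / 10.43 = 0.7321 = 73.21%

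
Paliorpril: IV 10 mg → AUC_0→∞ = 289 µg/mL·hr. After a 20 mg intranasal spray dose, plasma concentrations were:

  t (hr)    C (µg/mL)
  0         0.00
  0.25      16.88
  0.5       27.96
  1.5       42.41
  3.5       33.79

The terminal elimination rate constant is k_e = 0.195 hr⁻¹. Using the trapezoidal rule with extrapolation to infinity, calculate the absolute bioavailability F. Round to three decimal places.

F = 0.506

Trapezoidal AUC_0→3.5 (intranasal spray):
  [0→0.25]: (0.00+16.88)/2 × 0.25 = 2.11
  [0.25→0.5]: (16.88+27.96)/2 × 0.25 = 5.605
  [0.5→1.5]: (27.96+42.41)/2 × 1 = 35.185
  [1.5→3.5]: (42.41+33.79)/2 × 2 = 76.2
  Sum = 119.1 µg/mL·hr
Tail: C_last/k_e = 33.79/0.195 = 173.282
AUC_0→∞ (intranasal spray) = 119.1 + 173.282 = 292.382 µg/mL·hr
F = (AUC_ev/D_ev)/(AUC_iv/D_iv) = (292.382/20)/(289/10) = 14.6191/28.9 = 0.5059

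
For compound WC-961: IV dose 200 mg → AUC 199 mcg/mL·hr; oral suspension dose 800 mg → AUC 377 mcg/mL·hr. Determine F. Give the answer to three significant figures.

F = 0.474

F = (AUC_ev / D_ev) / (AUC_iv / D_iv)
  = (377/800) / (199/200)
  = 0.47125 / 0.995 = 0.4736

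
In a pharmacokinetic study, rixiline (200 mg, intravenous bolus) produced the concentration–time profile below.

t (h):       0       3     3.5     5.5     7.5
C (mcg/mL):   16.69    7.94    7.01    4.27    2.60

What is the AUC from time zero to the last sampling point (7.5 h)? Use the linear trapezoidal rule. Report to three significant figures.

Trapezoidal AUC_0→7.5:
  [0→3]: (16.69+7.94)/2 × 3 = 36.945
  [3→3.5]: (7.94+7.01)/2 × 0.5 = 3.7375
  [3.5→5.5]: (7.01+4.27)/2 × 2 = 11.28
  [5.5→7.5]: (4.27+2.60)/2 × 2 = 6.87
  Sum = 58.8325 mcg/mL·h

AUC = 58.8 mcg/mL·h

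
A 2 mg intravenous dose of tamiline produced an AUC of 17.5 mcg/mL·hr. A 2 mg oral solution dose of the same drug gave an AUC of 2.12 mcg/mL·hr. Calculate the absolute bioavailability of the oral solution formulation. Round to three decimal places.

F = 0.121

F = (AUC_ev / D_ev) / (AUC_iv / D_iv)
  = (2.12/2) / (17.5/2)
  = 1.06 / 8.75 = 0.1211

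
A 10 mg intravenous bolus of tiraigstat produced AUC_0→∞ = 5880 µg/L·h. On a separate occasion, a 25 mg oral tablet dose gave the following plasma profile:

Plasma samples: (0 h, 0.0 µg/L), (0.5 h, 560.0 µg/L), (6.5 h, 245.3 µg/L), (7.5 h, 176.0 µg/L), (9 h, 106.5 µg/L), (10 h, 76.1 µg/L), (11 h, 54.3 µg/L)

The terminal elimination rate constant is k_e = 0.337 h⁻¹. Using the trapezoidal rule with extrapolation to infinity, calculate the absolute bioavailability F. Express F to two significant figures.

Trapezoidal AUC_0→11 (oral tablet):
  [0→0.5]: (0.0+560.0)/2 × 0.5 = 140.0
  [0.5→6.5]: (560.0+245.3)/2 × 6 = 2415.9
  [6.5→7.5]: (245.3+176.0)/2 × 1 = 210.65
  [7.5→9]: (176.0+106.5)/2 × 1.5 = 211.875
  [9→10]: (106.5+76.1)/2 × 1 = 91.3
  [10→11]: (76.1+54.3)/2 × 1 = 65.2
  Sum = 3134.925 µg/L·h
Tail: C_last/k_e = 54.3/0.337 = 161.128
AUC_0→∞ (oral tablet) = 3134.925 + 161.128 = 3296.053 µg/L·h
F = (AUC_ev/D_ev)/(AUC_iv/D_iv) = (3296.053/25)/(5880/10) = 131.84212/588 = 0.2242

F = 0.22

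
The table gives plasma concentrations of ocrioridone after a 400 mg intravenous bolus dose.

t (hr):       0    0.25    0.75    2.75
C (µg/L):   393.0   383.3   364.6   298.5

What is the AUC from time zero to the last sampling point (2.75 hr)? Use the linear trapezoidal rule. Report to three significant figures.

AUC = 947 µg/L·hr

Trapezoidal AUC_0→2.75:
  [0→0.25]: (393.0+383.3)/2 × 0.25 = 97.0375
  [0.25→0.75]: (383.3+364.6)/2 × 0.5 = 186.975
  [0.75→2.75]: (364.6+298.5)/2 × 2 = 663.1
  Sum = 947.1125 µg/L·hr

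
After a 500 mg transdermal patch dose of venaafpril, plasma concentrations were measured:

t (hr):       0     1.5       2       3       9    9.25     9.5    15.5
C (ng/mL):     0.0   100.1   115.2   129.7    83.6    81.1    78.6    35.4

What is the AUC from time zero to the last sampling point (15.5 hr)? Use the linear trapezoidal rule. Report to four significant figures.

Trapezoidal AUC_0→15.5:
  [0→1.5]: (0.0+100.1)/2 × 1.5 = 75.075
  [1.5→2]: (100.1+115.2)/2 × 0.5 = 53.825
  [2→3]: (115.2+129.7)/2 × 1 = 122.45
  [3→9]: (129.7+83.6)/2 × 6 = 639.9
  [9→9.25]: (83.6+81.1)/2 × 0.25 = 20.5875
  [9.25→9.5]: (81.1+78.6)/2 × 0.25 = 19.9625
  [9.5→15.5]: (78.6+35.4)/2 × 6 = 342.0
  Sum = 1273.8 ng/mL·hr

AUC = 1274 ng/mL·hr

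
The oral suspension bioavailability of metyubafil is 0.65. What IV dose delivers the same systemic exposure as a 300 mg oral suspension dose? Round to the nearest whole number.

D_iv = 195 mg

Systemic exposure from an extravascular dose = F × D_ev, so the equivalent IV dose is F × D_ev.
D_iv = F × D_ev = 0.65 × 300 = 195 mg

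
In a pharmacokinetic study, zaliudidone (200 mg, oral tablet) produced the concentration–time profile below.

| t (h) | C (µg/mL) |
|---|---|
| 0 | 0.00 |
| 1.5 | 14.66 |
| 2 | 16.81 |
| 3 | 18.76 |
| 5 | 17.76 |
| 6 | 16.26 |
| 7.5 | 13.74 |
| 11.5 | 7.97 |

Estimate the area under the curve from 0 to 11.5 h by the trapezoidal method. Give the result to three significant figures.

AUC = 156 µg/mL·h

Trapezoidal AUC_0→11.5:
  [0→1.5]: (0.00+14.66)/2 × 1.5 = 10.995
  [1.5→2]: (14.66+16.81)/2 × 0.5 = 7.8675
  [2→3]: (16.81+18.76)/2 × 1 = 17.785
  [3→5]: (18.76+17.76)/2 × 2 = 36.52
  [5→6]: (17.76+16.26)/2 × 1 = 17.01
  [6→7.5]: (16.26+13.74)/2 × 1.5 = 22.5
  [7.5→11.5]: (13.74+7.97)/2 × 4 = 43.42
  Sum = 156.0975 µg/mL·h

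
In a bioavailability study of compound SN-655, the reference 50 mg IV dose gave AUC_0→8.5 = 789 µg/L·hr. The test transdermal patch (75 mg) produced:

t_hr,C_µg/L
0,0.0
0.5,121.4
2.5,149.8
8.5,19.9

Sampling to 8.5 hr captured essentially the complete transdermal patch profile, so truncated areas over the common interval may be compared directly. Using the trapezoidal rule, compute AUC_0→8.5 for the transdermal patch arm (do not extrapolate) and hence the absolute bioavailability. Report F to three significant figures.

F = 0.685

Trapezoidal AUC_0→8.5 (transdermal patch):
  [0→0.5]: (0.0+121.4)/2 × 0.5 = 30.35
  [0.5→2.5]: (121.4+149.8)/2 × 2 = 271.2
  [2.5→8.5]: (149.8+19.9)/2 × 6 = 509.1
  Sum = 810.65 µg/L·hr
F = (AUC_ev/D_ev)/(AUC_iv/D_iv) = (810.65/75)/(789/50) = 10.8087/15.78 = 0.6850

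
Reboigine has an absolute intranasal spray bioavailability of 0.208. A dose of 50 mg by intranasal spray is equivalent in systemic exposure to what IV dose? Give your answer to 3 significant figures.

Systemic exposure from an extravascular dose = F × D_ev, so the equivalent IV dose is F × D_ev.
D_iv = F × D_ev = 0.208 × 50 = 10.4 mg

D_iv = 10.4 mg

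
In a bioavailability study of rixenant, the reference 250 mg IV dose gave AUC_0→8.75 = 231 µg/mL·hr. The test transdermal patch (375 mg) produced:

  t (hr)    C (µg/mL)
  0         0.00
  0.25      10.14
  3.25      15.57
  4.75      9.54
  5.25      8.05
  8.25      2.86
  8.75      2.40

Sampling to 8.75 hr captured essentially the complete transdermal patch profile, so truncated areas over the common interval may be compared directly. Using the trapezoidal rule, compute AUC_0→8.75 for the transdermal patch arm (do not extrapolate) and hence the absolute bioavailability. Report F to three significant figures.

Trapezoidal AUC_0→8.75 (transdermal patch):
  [0→0.25]: (0.00+10.14)/2 × 0.25 = 1.2675
  [0.25→3.25]: (10.14+15.57)/2 × 3 = 38.565
  [3.25→4.75]: (15.57+9.54)/2 × 1.5 = 18.8325
  [4.75→5.25]: (9.54+8.05)/2 × 0.5 = 4.3975
  [5.25→8.25]: (8.05+2.86)/2 × 3 = 16.365
  [8.25→8.75]: (2.86+2.40)/2 × 0.5 = 1.315
  Sum = 80.7425 µg/mL·hr
F = (AUC_ev/D_ev)/(AUC_iv/D_iv) = (80.7425/375)/(231/250) = 0.215313/0.924 = 0.2330

F = 0.233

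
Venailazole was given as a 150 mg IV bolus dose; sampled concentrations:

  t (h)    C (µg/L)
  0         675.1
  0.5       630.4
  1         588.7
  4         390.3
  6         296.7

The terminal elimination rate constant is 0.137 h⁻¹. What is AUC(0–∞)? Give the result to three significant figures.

AUC = 4950 µg/L·h

Trapezoidal AUC_0→6:
  [0→0.5]: (675.1+630.4)/2 × 0.5 = 326.375
  [0.5→1]: (630.4+588.7)/2 × 0.5 = 304.775
  [1→4]: (588.7+390.3)/2 × 3 = 1468.5
  [4→6]: (390.3+296.7)/2 × 2 = 687.0
  Sum = 2786.65 µg/L·h
Extrapolated tail: C_last / k_e = 296.7 / 0.137 = 2165.693
AUC_0→∞ = 2786.65 + 2165.693 = 4952.343 µg/L·h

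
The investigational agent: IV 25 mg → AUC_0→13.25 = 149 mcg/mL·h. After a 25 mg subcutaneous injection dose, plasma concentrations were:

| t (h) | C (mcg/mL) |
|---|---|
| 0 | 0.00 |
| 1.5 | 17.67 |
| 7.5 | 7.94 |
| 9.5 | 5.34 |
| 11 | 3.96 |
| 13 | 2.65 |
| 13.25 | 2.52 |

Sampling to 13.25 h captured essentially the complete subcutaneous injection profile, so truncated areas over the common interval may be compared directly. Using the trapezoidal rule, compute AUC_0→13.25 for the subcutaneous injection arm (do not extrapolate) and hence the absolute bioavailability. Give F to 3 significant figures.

Trapezoidal AUC_0→13.25 (subcutaneous injection):
  [0→1.5]: (0.00+17.67)/2 × 1.5 = 13.2525
  [1.5→7.5]: (17.67+7.94)/2 × 6 = 76.83
  [7.5→9.5]: (7.94+5.34)/2 × 2 = 13.28
  [9.5→11]: (5.34+3.96)/2 × 1.5 = 6.975
  [11→13]: (3.96+2.65)/2 × 2 = 6.61
  [13→13.25]: (2.65+2.52)/2 × 0.25 = 0.64625
  Sum = 117.59375 mcg/mL·h
F = (AUC_ev/D_ev)/(AUC_iv/D_iv) = (117.59375/25)/(149/25) = 4.70375/5.96 = 0.7892

F = 0.789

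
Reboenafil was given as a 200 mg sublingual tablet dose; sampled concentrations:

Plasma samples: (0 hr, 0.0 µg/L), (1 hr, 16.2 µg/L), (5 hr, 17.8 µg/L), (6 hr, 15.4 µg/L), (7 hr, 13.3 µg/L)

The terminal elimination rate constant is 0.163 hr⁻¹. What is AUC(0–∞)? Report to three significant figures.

AUC = 189 µg/L·hr

Trapezoidal AUC_0→7:
  [0→1]: (0.0+16.2)/2 × 1 = 8.1
  [1→5]: (16.2+17.8)/2 × 4 = 68.0
  [5→6]: (17.8+15.4)/2 × 1 = 16.6
  [6→7]: (15.4+13.3)/2 × 1 = 14.35
  Sum = 107.05 µg/L·hr
Extrapolated tail: C_last / k_e = 13.3 / 0.163 = 81.595
AUC_0→∞ = 107.05 + 81.595 = 188.645 µg/L·hr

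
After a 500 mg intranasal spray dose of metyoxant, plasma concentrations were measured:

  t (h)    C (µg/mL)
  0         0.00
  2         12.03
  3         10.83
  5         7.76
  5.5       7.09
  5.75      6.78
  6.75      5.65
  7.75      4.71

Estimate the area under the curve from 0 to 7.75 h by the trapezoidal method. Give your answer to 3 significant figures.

Trapezoidal AUC_0→7.75:
  [0→2]: (0.00+12.03)/2 × 2 = 12.03
  [2→3]: (12.03+10.83)/2 × 1 = 11.43
  [3→5]: (10.83+7.76)/2 × 2 = 18.59
  [5→5.5]: (7.76+7.09)/2 × 0.5 = 3.7125
  [5.5→5.75]: (7.09+6.78)/2 × 0.25 = 1.73375
  [5.75→6.75]: (6.78+5.65)/2 × 1 = 6.215
  [6.75→7.75]: (5.65+4.71)/2 × 1 = 5.18
  Sum = 58.89125 µg/mL·h

AUC = 58.9 µg/mL·h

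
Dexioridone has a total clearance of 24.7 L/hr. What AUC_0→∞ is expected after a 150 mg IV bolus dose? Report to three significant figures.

AUC_0→∞ = Dose_iv / CL
        = 150 / 24.7 = 6.07287 mg/L·hr

AUC = 6.07 mg/L·hr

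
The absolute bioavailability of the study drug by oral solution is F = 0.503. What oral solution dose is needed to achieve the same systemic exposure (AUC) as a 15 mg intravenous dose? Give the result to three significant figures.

D_oral = 29.8 mg

For equal systemic exposure: F × D_ev = D_iv
D_ev = D_iv / F = 15 / 0.503 = 29.8211 mg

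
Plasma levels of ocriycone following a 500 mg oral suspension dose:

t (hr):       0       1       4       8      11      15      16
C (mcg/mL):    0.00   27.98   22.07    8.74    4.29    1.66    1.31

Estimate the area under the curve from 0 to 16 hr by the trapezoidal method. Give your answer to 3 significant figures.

AUC = 184 mcg/mL·hr

Trapezoidal AUC_0→16:
  [0→1]: (0.00+27.98)/2 × 1 = 13.99
  [1→4]: (27.98+22.07)/2 × 3 = 75.075
  [4→8]: (22.07+8.74)/2 × 4 = 61.62
  [8→11]: (8.74+4.29)/2 × 3 = 19.545
  [11→15]: (4.29+1.66)/2 × 4 = 11.9
  [15→16]: (1.66+1.31)/2 × 1 = 1.485
  Sum = 183.615 mcg/mL·hr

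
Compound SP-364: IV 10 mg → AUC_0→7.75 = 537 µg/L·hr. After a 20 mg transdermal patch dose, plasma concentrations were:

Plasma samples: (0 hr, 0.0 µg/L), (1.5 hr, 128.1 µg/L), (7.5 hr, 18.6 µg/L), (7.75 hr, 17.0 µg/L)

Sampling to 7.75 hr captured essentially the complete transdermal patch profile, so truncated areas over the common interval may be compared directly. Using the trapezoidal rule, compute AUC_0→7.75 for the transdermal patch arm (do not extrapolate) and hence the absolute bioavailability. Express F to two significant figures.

Trapezoidal AUC_0→7.75 (transdermal patch):
  [0→1.5]: (0.0+128.1)/2 × 1.5 = 96.075
  [1.5→7.5]: (128.1+18.6)/2 × 6 = 440.1
  [7.5→7.75]: (18.6+17.0)/2 × 0.25 = 4.45
  Sum = 540.625 µg/L·hr
F = (AUC_ev/D_ev)/(AUC_iv/D_iv) = (540.625/20)/(537/10) = 27.03125/53.7 = 0.5034

F = 0.50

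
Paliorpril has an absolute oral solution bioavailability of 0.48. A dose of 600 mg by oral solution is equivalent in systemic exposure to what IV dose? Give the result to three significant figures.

D_iv = 288 mg

Systemic exposure from an extravascular dose = F × D_ev, so the equivalent IV dose is F × D_ev.
D_iv = F × D_ev = 0.48 × 600 = 288 mg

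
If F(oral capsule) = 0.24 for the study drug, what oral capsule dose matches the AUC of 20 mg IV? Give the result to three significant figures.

D_oral = 83.3 mg

For equal systemic exposure: F × D_ev = D_iv
D_ev = D_iv / F = 20 / 0.24 = 83.3333 mg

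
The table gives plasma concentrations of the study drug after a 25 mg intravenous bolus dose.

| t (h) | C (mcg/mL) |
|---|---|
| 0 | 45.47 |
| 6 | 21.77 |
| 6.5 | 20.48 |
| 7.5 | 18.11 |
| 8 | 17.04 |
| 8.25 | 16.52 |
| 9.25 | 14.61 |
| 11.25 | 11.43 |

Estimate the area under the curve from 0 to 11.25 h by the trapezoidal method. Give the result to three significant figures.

Trapezoidal AUC_0→11.25:
  [0→6]: (45.47+21.77)/2 × 6 = 201.72
  [6→6.5]: (21.77+20.48)/2 × 0.5 = 10.5625
  [6.5→7.5]: (20.48+18.11)/2 × 1 = 19.295
  [7.5→8]: (18.11+17.04)/2 × 0.5 = 8.7875
  [8→8.25]: (17.04+16.52)/2 × 0.25 = 4.195
  [8.25→9.25]: (16.52+14.61)/2 × 1 = 15.565
  [9.25→11.25]: (14.61+11.43)/2 × 2 = 26.04
  Sum = 286.165 mcg/mL·h

AUC = 286 mcg/mL·h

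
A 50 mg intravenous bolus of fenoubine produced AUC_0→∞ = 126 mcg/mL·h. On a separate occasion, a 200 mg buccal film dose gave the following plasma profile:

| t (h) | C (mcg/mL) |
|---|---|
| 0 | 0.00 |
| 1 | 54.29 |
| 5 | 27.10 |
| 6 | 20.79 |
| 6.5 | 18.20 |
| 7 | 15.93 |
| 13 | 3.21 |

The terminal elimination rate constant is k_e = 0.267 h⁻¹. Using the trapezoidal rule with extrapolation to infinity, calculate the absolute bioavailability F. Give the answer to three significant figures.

F = 0.598

Trapezoidal AUC_0→13 (buccal film):
  [0→1]: (0.00+54.29)/2 × 1 = 27.145
  [1→5]: (54.29+27.10)/2 × 4 = 162.78
  [5→6]: (27.10+20.79)/2 × 1 = 23.945
  [6→6.5]: (20.79+18.20)/2 × 0.5 = 9.7475
  [6.5→7]: (18.20+15.93)/2 × 0.5 = 8.5325
  [7→13]: (15.93+3.21)/2 × 6 = 57.42
  Sum = 289.57 mcg/mL·h
Tail: C_last/k_e = 3.21/0.267 = 12.022
AUC_0→∞ (buccal film) = 289.57 + 12.022 = 301.592 mcg/mL·h
F = (AUC_ev/D_ev)/(AUC_iv/D_iv) = (301.592/200)/(126/50) = 1.50796/2.52 = 0.5984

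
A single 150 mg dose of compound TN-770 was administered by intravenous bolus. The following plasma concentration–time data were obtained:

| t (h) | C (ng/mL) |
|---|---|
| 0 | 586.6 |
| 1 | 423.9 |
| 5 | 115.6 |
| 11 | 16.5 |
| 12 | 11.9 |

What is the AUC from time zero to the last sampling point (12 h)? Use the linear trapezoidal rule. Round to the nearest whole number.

AUC = 1995 ng/mL·h

Trapezoidal AUC_0→12:
  [0→1]: (586.6+423.9)/2 × 1 = 505.25
  [1→5]: (423.9+115.6)/2 × 4 = 1079.0
  [5→11]: (115.6+16.5)/2 × 6 = 396.3
  [11→12]: (16.5+11.9)/2 × 1 = 14.2
  Sum = 1994.75 ng/mL·h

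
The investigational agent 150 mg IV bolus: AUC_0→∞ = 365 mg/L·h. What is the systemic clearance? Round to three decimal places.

CL = 0.411 L/h

CL = Dose_iv / AUC_0→∞
   = 150 / 365 = 0.410959 L/h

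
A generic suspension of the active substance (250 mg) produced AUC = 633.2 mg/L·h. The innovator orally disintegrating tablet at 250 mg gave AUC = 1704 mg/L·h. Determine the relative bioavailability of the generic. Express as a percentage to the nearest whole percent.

F_rel = 37%

F_rel = (AUC_test/D_test) / (AUC_ref/D_ref)
      = (633.2/250) / (1704/250)
      = 2.5328 / 6.816 = 0.3716 = 37.16%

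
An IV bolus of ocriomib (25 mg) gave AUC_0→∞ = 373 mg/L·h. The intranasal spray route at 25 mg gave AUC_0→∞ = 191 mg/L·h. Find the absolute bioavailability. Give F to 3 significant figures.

F = (AUC_ev / D_ev) / (AUC_iv / D_iv)
  = (191/25) / (373/25)
  = 7.64 / 14.92 = 0.5121

F = 0.512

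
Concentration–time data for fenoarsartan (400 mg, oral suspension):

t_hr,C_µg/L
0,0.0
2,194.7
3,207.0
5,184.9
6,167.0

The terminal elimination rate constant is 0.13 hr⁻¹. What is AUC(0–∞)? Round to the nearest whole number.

AUC = 2248 µg/L·hr

Trapezoidal AUC_0→6:
  [0→2]: (0.0+194.7)/2 × 2 = 194.7
  [2→3]: (194.7+207.0)/2 × 1 = 200.85
  [3→5]: (207.0+184.9)/2 × 2 = 391.9
  [5→6]: (184.9+167.0)/2 × 1 = 175.95
  Sum = 963.4 µg/L·hr
Extrapolated tail: C_last / k_e = 167.0 / 0.13 = 1284.615
AUC_0→∞ = 963.4 + 1284.615 = 2248.015 µg/L·hr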